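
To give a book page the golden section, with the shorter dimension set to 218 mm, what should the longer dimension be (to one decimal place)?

golden ratio ≈ 1.61803.
Longer side = 218 × 1.61803 ≈ 352.731 → 352.7 mm.

352.7 mm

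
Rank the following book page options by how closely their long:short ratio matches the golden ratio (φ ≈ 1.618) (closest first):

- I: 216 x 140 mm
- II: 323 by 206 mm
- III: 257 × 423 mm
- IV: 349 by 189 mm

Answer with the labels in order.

III, II, I, IV

I: 216/140 ≈ 1.543 → |1.543 − 1.618| = 0.075
II: 323/206 ≈ 1.568 → |1.568 − 1.618| = 0.050
III: 423/257 ≈ 1.646 → |1.646 − 1.618| = 0.028
IV: 349/189 ≈ 1.847 → |1.847 − 1.618| = 0.229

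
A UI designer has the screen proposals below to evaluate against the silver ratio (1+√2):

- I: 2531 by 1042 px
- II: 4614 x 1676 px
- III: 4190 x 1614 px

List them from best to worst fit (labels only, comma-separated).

Ratios: I = 2531 / 1042 ≈ 2.429; II = 4614 / 1676 ≈ 2.753; III = 4190 / 1614 ≈ 2.596.
|Δ from 2.414|: I 0.015; II 0.339; III 0.182.

I, III, II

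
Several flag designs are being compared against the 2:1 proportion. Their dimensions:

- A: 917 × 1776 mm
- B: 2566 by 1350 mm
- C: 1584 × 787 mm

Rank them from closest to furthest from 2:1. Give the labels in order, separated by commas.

Ratios: A = 1776 / 917 ≈ 1.937; B = 2566 / 1350 ≈ 1.901; C = 1584 / 787 ≈ 2.013.
|Δ from 2.000|: A 0.063; B 0.099; C 0.013.

C, A, B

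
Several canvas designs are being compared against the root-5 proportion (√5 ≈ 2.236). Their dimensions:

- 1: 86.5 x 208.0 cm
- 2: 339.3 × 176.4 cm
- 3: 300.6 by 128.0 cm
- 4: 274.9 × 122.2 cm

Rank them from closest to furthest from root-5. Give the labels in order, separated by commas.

4, 3, 1, 2

1: 208.0/86.5 ≈ 2.405 → |2.405 − 2.236| = 0.169
2: 339.3/176.4 ≈ 1.923 → |1.923 − 2.236| = 0.313
3: 300.6/128.0 ≈ 2.348 → |2.348 − 2.236| = 0.112
4: 274.9/122.2 ≈ 2.250 → |2.250 − 2.236| = 0.014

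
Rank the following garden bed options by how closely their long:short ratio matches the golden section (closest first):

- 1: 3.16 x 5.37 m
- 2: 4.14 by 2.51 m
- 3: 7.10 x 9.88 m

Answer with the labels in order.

2, 1, 3

1: 5.37/3.16 ≈ 1.699 → |1.699 − 1.618| = 0.081
2: 4.14/2.51 ≈ 1.649 → |1.649 − 1.618| = 0.031
3: 9.88/7.10 ≈ 1.392 → |1.392 − 1.618| = 0.226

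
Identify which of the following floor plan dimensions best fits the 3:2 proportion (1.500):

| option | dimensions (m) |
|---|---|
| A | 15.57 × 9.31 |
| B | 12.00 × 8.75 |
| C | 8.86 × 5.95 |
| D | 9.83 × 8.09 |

C

Target 3:2 ≈ 1.500.
A: 1.672 (Δ0.172)  B: 1.371 (Δ0.129)  C: 1.489 (Δ0.011)  D: 1.215 (Δ0.285)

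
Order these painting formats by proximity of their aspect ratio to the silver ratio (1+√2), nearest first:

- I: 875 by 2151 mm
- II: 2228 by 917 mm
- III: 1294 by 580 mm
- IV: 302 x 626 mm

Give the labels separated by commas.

Ratios: I = 2151 / 875 ≈ 2.458; II = 2228 / 917 ≈ 2.430; III = 1294 / 580 ≈ 2.231; IV = 626 / 302 ≈ 2.073.
|Δ from 2.414|: I 0.044; II 0.016; III 0.183; IV 0.341.

II, I, III, IV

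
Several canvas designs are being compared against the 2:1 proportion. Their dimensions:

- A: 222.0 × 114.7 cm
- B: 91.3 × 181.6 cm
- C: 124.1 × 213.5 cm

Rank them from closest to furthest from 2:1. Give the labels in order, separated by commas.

Ratios: A = 222.0 / 114.7 ≈ 1.935; B = 181.6 / 91.3 ≈ 1.989; C = 213.5 / 124.1 ≈ 1.720.
|Δ from 2.000|: A 0.065; B 0.011; C 0.280.

B, A, C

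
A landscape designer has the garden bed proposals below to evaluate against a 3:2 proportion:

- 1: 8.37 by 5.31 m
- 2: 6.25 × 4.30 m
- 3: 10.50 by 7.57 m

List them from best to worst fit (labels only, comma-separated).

2, 1, 3

1: 8.37/5.31 ≈ 1.576 → |1.576 − 1.500| = 0.076
2: 6.25/4.30 ≈ 1.453 → |1.453 − 1.500| = 0.047
3: 10.50/7.57 ≈ 1.387 → |1.387 − 1.500| = 0.113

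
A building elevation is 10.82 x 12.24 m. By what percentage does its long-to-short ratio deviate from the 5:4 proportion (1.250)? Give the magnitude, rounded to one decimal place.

9.5%

Ratio = 12.24 / 10.82 ≈ 1.1312.
Ideal 5:4 = 1.2500. |1.1312 − 1.2500| / 1.2500 ≈ 9.50% → 9.5%.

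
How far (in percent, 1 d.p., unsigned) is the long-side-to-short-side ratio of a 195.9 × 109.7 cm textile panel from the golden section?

Ratio = 195.9 / 109.7 ≈ 1.7858.
Ideal golden ratio ≈ 1.6180. |1.7858 − 1.6180| / 1.6180 ≈ 10.37% → 10.4%.

10.4%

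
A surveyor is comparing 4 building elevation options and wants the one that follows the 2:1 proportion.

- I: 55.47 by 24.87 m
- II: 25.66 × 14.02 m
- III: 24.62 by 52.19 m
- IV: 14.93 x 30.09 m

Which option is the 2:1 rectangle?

Target 2:1 ≈ 2.000.
I: 2.230 (Δ0.230)  II: 1.830 (Δ0.170)  III: 2.120 (Δ0.120)  IV: 2.015 (Δ0.015)

IV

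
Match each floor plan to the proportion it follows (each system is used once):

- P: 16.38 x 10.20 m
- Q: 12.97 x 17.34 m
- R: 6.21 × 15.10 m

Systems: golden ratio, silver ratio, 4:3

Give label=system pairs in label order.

P=golden ratio, Q=4:3, R=silver ratio

P = 16.38/10.20 ≈ 1.606 → golden ratio (1.618)
Q = 17.34/12.97 ≈ 1.337 → 4:3 (1.333)
R = 15.10/6.21 ≈ 2.432 → silver ratio (2.414)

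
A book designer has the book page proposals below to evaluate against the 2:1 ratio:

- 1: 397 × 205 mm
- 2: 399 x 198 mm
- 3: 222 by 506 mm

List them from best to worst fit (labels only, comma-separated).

2, 1, 3

1: 397/205 ≈ 1.937 → |1.937 − 2.000| = 0.063
2: 399/198 ≈ 2.015 → |2.015 − 2.000| = 0.015
3: 506/222 ≈ 2.279 → |2.279 − 2.000| = 0.279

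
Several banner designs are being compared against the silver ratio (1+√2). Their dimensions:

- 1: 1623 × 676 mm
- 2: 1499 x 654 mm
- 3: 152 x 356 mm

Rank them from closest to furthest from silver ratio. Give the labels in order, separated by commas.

1, 3, 2

1: 1623/676 ≈ 2.401 → |2.401 − 2.414| = 0.013
2: 1499/654 ≈ 2.292 → |2.292 − 2.414| = 0.122
3: 356/152 ≈ 2.342 → |2.342 − 2.414| = 0.072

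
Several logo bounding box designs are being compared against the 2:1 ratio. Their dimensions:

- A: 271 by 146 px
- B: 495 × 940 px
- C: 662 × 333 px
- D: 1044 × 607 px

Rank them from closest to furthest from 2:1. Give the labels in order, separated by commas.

Ratios: A = 271 / 146 ≈ 1.856; B = 940 / 495 ≈ 1.899; C = 662 / 333 ≈ 1.988; D = 1044 / 607 ≈ 1.720.
|Δ from 2.000|: A 0.144; B 0.101; C 0.012; D 0.280.

C, B, A, D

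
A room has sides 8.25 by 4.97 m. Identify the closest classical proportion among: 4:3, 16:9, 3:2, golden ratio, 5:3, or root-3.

Ratio = 8.25 / 4.97 ≈ 1.660.
Distances: 4:3 1.333 (Δ 0.327); 16:9 1.778 (Δ 0.118); 3:2 1.500 (Δ 0.160); golden ratio 1.618 (Δ 0.042); 5:3 1.667 (Δ 0.007); root-3 1.732 (Δ 0.072).

5:3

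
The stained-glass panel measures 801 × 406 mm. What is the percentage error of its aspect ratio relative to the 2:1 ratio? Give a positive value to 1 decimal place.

Ratio = 801 / 406 ≈ 1.9729.
Ideal 2:1 = 2.0000. |1.9729 − 2.0000| / 2.0000 ≈ 1.35% → 1.4%.

1.4%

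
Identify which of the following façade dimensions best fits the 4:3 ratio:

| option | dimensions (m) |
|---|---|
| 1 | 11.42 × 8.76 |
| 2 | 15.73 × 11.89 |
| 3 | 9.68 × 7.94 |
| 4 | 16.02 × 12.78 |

2

Ratios (long/short): 1 ≈ 1.304; 2 ≈ 1.323; 3 ≈ 1.219; 4 ≈ 1.254.
4:3 ≈ 1.333; option 2 is nearest (Δ 0.010).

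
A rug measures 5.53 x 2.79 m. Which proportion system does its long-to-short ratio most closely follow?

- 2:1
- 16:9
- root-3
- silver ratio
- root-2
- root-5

5.53/2.79 ≈ 1.982. Nearest candidates are 2:1 (2.000, off by 0.018) and 16:9 (1.778, off by 0.204).

2:1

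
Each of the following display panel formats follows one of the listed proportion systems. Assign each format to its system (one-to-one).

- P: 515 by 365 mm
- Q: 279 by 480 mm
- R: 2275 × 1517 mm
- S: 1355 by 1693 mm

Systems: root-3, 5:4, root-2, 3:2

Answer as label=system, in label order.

P=root-2, Q=root-3, R=3:2, S=5:4

P = 515/365 ≈ 1.411 → root-2 (1.414)
Q = 480/279 ≈ 1.720 → root-3 (1.732)
R = 2275/1517 ≈ 1.500 → 3:2 (1.500)
S = 1693/1355 ≈ 1.249 → 5:4 (1.250)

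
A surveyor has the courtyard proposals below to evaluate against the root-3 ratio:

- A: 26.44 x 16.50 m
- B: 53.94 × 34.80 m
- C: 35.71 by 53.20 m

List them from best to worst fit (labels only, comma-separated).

A, B, C

A: 26.44/16.50 ≈ 1.602 → |1.602 − 1.732| = 0.130
B: 53.94/34.80 ≈ 1.550 → |1.550 − 1.732| = 0.182
C: 53.20/35.71 ≈ 1.490 → |1.490 − 1.732| = 0.242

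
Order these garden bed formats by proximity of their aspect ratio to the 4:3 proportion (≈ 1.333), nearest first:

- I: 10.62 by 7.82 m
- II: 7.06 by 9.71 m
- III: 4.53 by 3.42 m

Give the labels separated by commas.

III, I, II

Ratios: I = 10.62 / 7.82 ≈ 1.358; II = 9.71 / 7.06 ≈ 1.375; III = 4.53 / 3.42 ≈ 1.325.
|Δ from 1.333|: I 0.025; II 0.042; III 0.008.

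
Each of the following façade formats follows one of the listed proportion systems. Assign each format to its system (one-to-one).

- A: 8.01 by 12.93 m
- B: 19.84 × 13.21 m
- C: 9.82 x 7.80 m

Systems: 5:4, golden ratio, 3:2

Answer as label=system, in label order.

A=golden ratio, B=3:2, C=5:4

A = 12.93/8.01 ≈ 1.614 → golden ratio (1.618)
B = 19.84/13.21 ≈ 1.502 → 3:2 (1.500)
C = 9.82/7.80 ≈ 1.259 → 5:4 (1.250)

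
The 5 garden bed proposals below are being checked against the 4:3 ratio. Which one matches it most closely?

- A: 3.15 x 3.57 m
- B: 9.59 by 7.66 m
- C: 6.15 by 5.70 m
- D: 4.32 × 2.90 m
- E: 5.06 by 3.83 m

Ratios (long/short): A ≈ 1.133; B ≈ 1.252; C ≈ 1.079; D ≈ 1.490; E ≈ 1.321.
4:3 ≈ 1.333; option E is nearest (Δ 0.012).

E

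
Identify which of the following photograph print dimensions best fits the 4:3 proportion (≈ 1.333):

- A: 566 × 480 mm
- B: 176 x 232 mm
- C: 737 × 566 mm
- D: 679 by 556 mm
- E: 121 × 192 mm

Target 4:3 ≈ 1.333.
A: 1.179 (Δ0.154)  B: 1.318 (Δ0.015)  C: 1.302 (Δ0.031)  D: 1.221 (Δ0.112)  E: 1.587 (Δ0.254)

B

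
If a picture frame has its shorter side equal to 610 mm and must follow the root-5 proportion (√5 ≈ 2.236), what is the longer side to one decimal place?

1364.0 mm

root-5 ≈ 2.23607.
Longer side = 610 × 2.23607 ≈ 1364.003 → 1364.0 mm.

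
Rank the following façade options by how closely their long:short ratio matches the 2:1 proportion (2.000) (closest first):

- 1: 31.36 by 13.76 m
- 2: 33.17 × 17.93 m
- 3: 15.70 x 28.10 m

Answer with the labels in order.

Ratios: 1 = 31.36 / 13.76 ≈ 2.279; 2 = 33.17 / 17.93 ≈ 1.850; 3 = 28.10 / 15.70 ≈ 1.790.
|Δ from 2.000|: 1 0.279; 2 0.150; 3 0.210.

2, 3, 1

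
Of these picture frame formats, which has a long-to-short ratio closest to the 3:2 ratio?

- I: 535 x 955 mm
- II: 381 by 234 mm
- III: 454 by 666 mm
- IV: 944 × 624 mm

IV

Target 3:2 ≈ 1.500.
I: 1.785 (Δ0.285)  II: 1.628 (Δ0.128)  III: 1.467 (Δ0.033)  IV: 1.513 (Δ0.013)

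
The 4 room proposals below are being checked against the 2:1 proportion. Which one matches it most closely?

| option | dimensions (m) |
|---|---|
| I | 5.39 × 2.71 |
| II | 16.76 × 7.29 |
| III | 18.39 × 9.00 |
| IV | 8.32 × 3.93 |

I

Target 2:1 ≈ 2.000.
I: 1.989 (Δ0.011)  II: 2.299 (Δ0.299)  III: 2.043 (Δ0.043)  IV: 2.117 (Δ0.117)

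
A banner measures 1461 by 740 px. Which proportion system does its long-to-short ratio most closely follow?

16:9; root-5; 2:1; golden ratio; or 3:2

2:1

1461/740 ≈ 1.974. Nearest candidates are 2:1 (2.000, off by 0.026) and 16:9 (1.778, off by 0.196).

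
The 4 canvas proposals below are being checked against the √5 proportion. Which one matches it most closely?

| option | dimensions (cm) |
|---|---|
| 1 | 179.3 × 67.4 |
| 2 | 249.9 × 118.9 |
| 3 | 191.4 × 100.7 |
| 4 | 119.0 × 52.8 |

4

Target root-5 ≈ 2.236.
1: 2.660 (Δ0.424)  2: 2.102 (Δ0.134)  3: 1.901 (Δ0.335)  4: 2.254 (Δ0.018)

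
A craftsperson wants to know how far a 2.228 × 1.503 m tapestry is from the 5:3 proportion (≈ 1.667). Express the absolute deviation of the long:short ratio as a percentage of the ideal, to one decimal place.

Ratio = 2.228 / 1.503 ≈ 1.4824.
Ideal 5:3 ≈ 1.6667. |1.4824 − 1.6667| / 1.6667 ≈ 11.06% → 11.1%.

11.1%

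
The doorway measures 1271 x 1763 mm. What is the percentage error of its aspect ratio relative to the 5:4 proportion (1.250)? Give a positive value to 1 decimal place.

Ratio = 1763 / 1271 ≈ 1.3871.
Ideal 5:4 = 1.2500. |1.3871 − 1.2500| / 1.2500 ≈ 10.97% → 11.0%.

11.0%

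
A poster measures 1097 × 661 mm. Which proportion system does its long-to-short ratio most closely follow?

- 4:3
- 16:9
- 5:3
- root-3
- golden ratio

5:3

Ratio = 1097 / 661 ≈ 1.660.
Distances: 4:3 1.333 (Δ 0.327); 16:9 1.778 (Δ 0.118); 5:3 1.667 (Δ 0.007); root-3 1.732 (Δ 0.072); golden ratio 1.618 (Δ 0.042).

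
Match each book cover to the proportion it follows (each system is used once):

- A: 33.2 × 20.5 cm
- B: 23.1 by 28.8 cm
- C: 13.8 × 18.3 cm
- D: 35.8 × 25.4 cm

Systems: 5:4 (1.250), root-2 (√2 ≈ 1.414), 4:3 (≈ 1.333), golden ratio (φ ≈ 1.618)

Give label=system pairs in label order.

A=golden ratio, B=5:4, C=4:3, D=root-2

A = 33.2/20.5 ≈ 1.620 → golden ratio (1.618)
B = 28.8/23.1 ≈ 1.247 → 5:4 (1.250)
C = 18.3/13.8 ≈ 1.326 → 4:3 (1.333)
D = 35.8/25.4 ≈ 1.409 → root-2 (1.414)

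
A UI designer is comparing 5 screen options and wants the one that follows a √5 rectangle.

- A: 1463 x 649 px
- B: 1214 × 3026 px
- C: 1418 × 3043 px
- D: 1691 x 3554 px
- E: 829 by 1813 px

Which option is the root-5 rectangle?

Target root-5 ≈ 2.236.
A: 2.254 (Δ0.018)  B: 2.493 (Δ0.257)  C: 2.146 (Δ0.090)  D: 2.102 (Δ0.134)  E: 2.187 (Δ0.049)

A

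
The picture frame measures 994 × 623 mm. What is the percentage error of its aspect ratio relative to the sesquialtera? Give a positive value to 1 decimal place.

Ratio = 994 / 623 ≈ 1.5955.
Ideal 3:2 = 1.5000. |1.5955 − 1.5000| / 1.5000 ≈ 6.37% → 6.4%.

6.4%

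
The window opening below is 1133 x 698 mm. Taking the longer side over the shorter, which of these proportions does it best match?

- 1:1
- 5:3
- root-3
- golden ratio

1133/698 ≈ 1.623. Nearest candidates are golden ratio (1.618, off by 0.005) and 5:3 (1.667, off by 0.044).

golden ratio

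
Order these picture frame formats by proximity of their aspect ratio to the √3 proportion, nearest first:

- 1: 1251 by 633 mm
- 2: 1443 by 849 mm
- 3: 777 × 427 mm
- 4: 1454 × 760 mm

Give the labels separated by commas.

2, 3, 4, 1

1: 1251/633 ≈ 1.976 → |1.976 − 1.732| = 0.244
2: 1443/849 ≈ 1.700 → |1.700 − 1.732| = 0.032
3: 777/427 ≈ 1.820 → |1.820 − 1.732| = 0.088
4: 1454/760 ≈ 1.913 → |1.913 − 1.732| = 0.181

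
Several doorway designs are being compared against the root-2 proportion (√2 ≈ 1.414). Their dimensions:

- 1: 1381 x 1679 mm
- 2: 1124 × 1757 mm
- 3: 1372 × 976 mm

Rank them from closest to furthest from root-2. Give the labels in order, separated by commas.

Ratios: 1 = 1679 / 1381 ≈ 1.216; 2 = 1757 / 1124 ≈ 1.563; 3 = 1372 / 976 ≈ 1.406.
|Δ from 1.414|: 1 0.198; 2 0.149; 3 0.008.

3, 2, 1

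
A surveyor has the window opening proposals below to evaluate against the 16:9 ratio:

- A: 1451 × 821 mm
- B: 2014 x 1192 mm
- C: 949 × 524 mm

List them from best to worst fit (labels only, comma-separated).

A, C, B

Ratios: A = 1451 / 821 ≈ 1.767; B = 2014 / 1192 ≈ 1.690; C = 949 / 524 ≈ 1.811.
|Δ from 1.778|: A 0.011; B 0.088; C 0.033.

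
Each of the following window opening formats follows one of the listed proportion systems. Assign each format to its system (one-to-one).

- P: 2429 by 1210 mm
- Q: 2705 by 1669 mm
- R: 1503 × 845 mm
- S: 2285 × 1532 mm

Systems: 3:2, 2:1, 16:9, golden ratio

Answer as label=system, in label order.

P=2:1, Q=golden ratio, R=16:9, S=3:2

P = 2429/1210 ≈ 2.007 → 2:1 (2.000)
Q = 2705/1669 ≈ 1.621 → golden ratio (1.618)
R = 1503/845 ≈ 1.779 → 16:9 (1.778)
S = 2285/1532 ≈ 1.492 → 3:2 (1.500)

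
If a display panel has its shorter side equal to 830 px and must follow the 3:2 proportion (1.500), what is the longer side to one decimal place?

1245.0 px

3:2 = 1.50000.
Longer side = 830 × 1.50000 ≈ 1245.000 → 1245.0 px.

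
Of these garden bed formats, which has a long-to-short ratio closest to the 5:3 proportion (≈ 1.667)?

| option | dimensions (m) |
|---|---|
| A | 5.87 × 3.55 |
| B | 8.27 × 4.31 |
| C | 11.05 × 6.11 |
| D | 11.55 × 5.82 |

A

Ratios (long/short): A ≈ 1.654; B ≈ 1.919; C ≈ 1.809; D ≈ 1.985.
5:3 ≈ 1.667; option A is nearest (Δ 0.013).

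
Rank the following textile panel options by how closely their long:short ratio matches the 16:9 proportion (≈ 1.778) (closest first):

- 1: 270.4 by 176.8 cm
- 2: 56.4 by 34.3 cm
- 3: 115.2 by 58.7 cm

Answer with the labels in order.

Ratios: 1 = 270.4 / 176.8 ≈ 1.529; 2 = 56.4 / 34.3 ≈ 1.644; 3 = 115.2 / 58.7 ≈ 1.963.
|Δ from 1.778|: 1 0.249; 2 0.134; 3 0.185.

2, 3, 1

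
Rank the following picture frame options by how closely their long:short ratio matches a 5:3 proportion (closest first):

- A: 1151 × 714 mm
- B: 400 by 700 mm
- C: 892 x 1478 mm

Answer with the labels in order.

C, A, B

A: 1151/714 ≈ 1.612 → |1.612 − 1.667| = 0.055
B: 700/400 ≈ 1.750 → |1.750 − 1.667| = 0.083
C: 1478/892 ≈ 1.657 → |1.657 − 1.667| = 0.010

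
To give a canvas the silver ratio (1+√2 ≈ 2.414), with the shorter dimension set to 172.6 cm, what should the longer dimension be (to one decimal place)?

silver ratio ≈ 2.41421.
Longer side = 172.6 × 2.41421 ≈ 416.693 → 416.7 cm.

416.7 cm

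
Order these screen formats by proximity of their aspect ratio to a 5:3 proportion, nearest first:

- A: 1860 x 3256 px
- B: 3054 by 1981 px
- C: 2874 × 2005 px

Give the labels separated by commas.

A, B, C

Ratios: A = 3256 / 1860 ≈ 1.751; B = 3054 / 1981 ≈ 1.542; C = 2874 / 2005 ≈ 1.433.
|Δ from 1.667|: A 0.084; B 0.125; C 0.234.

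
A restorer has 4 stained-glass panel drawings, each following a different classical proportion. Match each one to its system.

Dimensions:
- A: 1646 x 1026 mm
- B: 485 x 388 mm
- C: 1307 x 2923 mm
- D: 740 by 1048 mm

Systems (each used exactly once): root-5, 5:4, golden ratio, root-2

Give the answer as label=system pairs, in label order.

A=golden ratio, B=5:4, C=root-5, D=root-2

A = 1646/1026 ≈ 1.604 → golden ratio (1.618)
B = 485/388 ≈ 1.250 → 5:4 (1.250)
C = 2923/1307 ≈ 2.236 → root-5 (2.236)
D = 1048/740 ≈ 1.416 → root-2 (1.414)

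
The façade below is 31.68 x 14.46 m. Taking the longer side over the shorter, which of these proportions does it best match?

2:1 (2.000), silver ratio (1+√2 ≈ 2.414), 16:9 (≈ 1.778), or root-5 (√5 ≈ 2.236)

root-5

Ratio = 31.68 / 14.46 ≈ 2.191.
Distances: 2:1 2.000 (Δ 0.191); silver ratio 2.414 (Δ 0.223); 16:9 1.778 (Δ 0.413); root-5 2.236 (Δ 0.045).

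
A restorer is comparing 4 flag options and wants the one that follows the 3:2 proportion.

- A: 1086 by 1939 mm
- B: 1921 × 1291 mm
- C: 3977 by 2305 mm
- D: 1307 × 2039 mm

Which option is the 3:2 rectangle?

Ratios (long/short): A ≈ 1.785; B ≈ 1.488; C ≈ 1.725; D ≈ 1.560.
3:2 ≈ 1.500; option B is nearest (Δ 0.012).

B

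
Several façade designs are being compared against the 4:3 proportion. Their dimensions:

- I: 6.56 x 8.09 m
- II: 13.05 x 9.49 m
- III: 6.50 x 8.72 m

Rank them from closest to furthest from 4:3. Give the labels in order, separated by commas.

I: 8.09/6.56 ≈ 1.233 → |1.233 − 1.333| = 0.100
II: 13.05/9.49 ≈ 1.375 → |1.375 − 1.333| = 0.042
III: 8.72/6.50 ≈ 1.342 → |1.342 − 1.333| = 0.009

III, II, I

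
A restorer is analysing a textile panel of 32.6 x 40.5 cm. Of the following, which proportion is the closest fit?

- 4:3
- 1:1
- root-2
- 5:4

5:4

40.5/32.6 ≈ 1.242. Nearest candidates are 5:4 (1.250, off by 0.008) and 4:3 (1.333, off by 0.091).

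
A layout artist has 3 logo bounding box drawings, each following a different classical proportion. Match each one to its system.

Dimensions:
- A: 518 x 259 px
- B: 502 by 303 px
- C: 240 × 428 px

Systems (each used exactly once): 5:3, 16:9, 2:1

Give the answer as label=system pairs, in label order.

A=2:1, B=5:3, C=16:9

A = 518/259 ≈ 2.000 → 2:1 (2.000)
B = 502/303 ≈ 1.657 → 5:3 (1.667)
C = 428/240 ≈ 1.783 → 16:9 (1.778)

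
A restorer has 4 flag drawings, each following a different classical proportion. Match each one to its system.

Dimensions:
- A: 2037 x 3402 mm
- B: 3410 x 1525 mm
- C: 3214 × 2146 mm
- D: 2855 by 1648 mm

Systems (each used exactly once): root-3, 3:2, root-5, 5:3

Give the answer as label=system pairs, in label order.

Ratios: A ≈ 1.670; B ≈ 2.236; C ≈ 1.498; D ≈ 1.732.
Targets: root-3 ≈ 1.732; 3:2 ≈ 1.500; root-5 ≈ 2.236; 5:3 ≈ 1.667.

A=5:3, B=root-5, C=3:2, D=root-3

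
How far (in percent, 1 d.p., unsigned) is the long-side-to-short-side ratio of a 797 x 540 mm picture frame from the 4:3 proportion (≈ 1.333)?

10.7%

Ratio = 797 / 540 ≈ 1.4759.
Ideal 4:3 ≈ 1.3333. |1.4759 − 1.3333| / 1.3333 ≈ 10.70% → 10.7%.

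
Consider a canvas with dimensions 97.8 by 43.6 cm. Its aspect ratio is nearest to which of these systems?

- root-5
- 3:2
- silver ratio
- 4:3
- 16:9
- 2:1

Ratio = 97.8 / 43.6 ≈ 2.243.
Distances: root-5 2.236 (Δ 0.007); 3:2 1.500 (Δ 0.743); silver ratio 2.414 (Δ 0.171); 4:3 1.333 (Δ 0.910); 16:9 1.778 (Δ 0.465); 2:1 2.000 (Δ 0.243).

root-5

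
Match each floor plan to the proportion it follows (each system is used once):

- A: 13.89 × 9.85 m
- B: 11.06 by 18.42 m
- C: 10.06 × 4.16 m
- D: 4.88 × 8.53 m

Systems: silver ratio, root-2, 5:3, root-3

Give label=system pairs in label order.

A=root-2, B=5:3, C=silver ratio, D=root-3

A = 13.89/9.85 ≈ 1.410 → root-2 (1.414)
B = 18.42/11.06 ≈ 1.665 → 5:3 (1.667)
C = 10.06/4.16 ≈ 2.418 → silver ratio (2.414)
D = 8.53/4.88 ≈ 1.748 → root-3 (1.732)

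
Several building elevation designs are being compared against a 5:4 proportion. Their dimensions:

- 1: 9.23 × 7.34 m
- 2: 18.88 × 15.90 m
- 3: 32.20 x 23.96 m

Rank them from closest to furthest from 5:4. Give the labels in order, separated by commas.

1: 9.23/7.34 ≈ 1.257 → |1.257 − 1.250| = 0.007
2: 18.88/15.90 ≈ 1.187 → |1.187 − 1.250| = 0.063
3: 32.20/23.96 ≈ 1.344 → |1.344 − 1.250| = 0.094

1, 2, 3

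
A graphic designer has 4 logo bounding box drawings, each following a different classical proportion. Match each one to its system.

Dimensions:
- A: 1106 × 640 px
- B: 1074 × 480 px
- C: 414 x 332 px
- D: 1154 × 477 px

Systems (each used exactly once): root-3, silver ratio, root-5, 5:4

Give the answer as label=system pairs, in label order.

A=root-3, B=root-5, C=5:4, D=silver ratio

Ratios: A ≈ 1.728; B ≈ 2.237; C ≈ 1.247; D ≈ 2.419.
Targets: root-3 ≈ 1.732; silver ratio ≈ 2.414; root-5 ≈ 2.236; 5:4 ≈ 1.250.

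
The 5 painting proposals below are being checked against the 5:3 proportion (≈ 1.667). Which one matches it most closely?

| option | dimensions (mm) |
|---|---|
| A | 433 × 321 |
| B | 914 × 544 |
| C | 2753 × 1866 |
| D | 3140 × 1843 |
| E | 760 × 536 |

Target 5:3 ≈ 1.667.
A: 1.349 (Δ0.318)  B: 1.680 (Δ0.013)  C: 1.475 (Δ0.192)  D: 1.704 (Δ0.037)  E: 1.418 (Δ0.249)

B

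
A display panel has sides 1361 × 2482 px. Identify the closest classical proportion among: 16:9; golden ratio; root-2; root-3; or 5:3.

16:9

2482/1361 ≈ 1.824. Nearest candidates are 16:9 (1.778, off by 0.046) and root-3 (1.732, off by 0.092).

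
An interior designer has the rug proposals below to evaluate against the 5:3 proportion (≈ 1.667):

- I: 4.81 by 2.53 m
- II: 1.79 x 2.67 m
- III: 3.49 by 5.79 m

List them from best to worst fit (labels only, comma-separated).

I: 4.81/2.53 ≈ 1.901 → |1.901 − 1.667| = 0.234
II: 2.67/1.79 ≈ 1.492 → |1.492 − 1.667| = 0.175
III: 5.79/3.49 ≈ 1.659 → |1.659 − 1.667| = 0.008

III, II, I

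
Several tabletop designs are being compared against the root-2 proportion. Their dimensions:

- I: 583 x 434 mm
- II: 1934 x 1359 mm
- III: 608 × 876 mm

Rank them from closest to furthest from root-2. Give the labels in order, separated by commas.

II, III, I

I: 583/434 ≈ 1.343 → |1.343 − 1.414| = 0.071
II: 1934/1359 ≈ 1.423 → |1.423 − 1.414| = 0.009
III: 876/608 ≈ 1.441 → |1.441 − 1.414| = 0.027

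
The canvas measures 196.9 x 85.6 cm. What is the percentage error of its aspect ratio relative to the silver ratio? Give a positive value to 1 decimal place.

Ratio = 196.9 / 85.6 ≈ 2.3002.
Ideal silver ratio ≈ 2.4142. |2.3002 − 2.4142| / 2.4142 ≈ 4.72% → 4.7%.

4.7%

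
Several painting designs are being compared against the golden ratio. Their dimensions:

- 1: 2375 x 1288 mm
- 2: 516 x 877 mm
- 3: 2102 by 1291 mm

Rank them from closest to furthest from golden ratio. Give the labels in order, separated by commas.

3, 2, 1

1: 2375/1288 ≈ 1.844 → |1.844 − 1.618| = 0.226
2: 877/516 ≈ 1.700 → |1.700 − 1.618| = 0.082
3: 2102/1291 ≈ 1.628 → |1.628 − 1.618| = 0.010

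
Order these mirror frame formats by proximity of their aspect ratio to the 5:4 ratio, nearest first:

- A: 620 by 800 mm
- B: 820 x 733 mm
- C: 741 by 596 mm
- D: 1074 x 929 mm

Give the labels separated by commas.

C, A, D, B

Ratios: A = 800 / 620 ≈ 1.290; B = 820 / 733 ≈ 1.119; C = 741 / 596 ≈ 1.243; D = 1074 / 929 ≈ 1.156.
|Δ from 1.250|: A 0.040; B 0.131; C 0.007; D 0.094.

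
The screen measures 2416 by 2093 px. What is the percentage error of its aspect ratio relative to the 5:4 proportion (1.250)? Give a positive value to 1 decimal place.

7.7%

Ratio = 2416 / 2093 ≈ 1.1543.
Ideal 5:4 = 1.2500. |1.1543 − 1.2500| / 1.2500 ≈ 7.66% → 7.7%.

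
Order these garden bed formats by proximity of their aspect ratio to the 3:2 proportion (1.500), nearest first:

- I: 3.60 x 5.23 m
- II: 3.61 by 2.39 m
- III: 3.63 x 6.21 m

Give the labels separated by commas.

II, I, III

I: 5.23/3.60 ≈ 1.453 → |1.453 − 1.500| = 0.047
II: 3.61/2.39 ≈ 1.510 → |1.510 − 1.500| = 0.010
III: 6.21/3.63 ≈ 1.711 → |1.711 − 1.500| = 0.211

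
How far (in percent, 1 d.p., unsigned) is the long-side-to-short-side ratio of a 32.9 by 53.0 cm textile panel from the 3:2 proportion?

7.4%

Ratio = 53.0 / 32.9 ≈ 1.6109.
Ideal 3:2 = 1.5000. |1.6109 − 1.5000| / 1.5000 ≈ 7.39% → 7.4%.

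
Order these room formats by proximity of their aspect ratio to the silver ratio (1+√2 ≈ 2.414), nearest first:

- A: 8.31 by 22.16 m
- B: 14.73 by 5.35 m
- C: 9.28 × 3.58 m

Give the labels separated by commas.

C, A, B

Ratios: A = 22.16 / 8.31 ≈ 2.667; B = 14.73 / 5.35 ≈ 2.753; C = 9.28 / 3.58 ≈ 2.592.
|Δ from 2.414|: A 0.253; B 0.339; C 0.178.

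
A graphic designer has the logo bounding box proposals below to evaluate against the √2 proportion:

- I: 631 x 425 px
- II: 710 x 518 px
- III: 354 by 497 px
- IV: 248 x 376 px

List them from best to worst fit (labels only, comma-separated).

III, II, I, IV

I: 631/425 ≈ 1.485 → |1.485 − 1.414| = 0.071
II: 710/518 ≈ 1.371 → |1.371 − 1.414| = 0.043
III: 497/354 ≈ 1.404 → |1.404 − 1.414| = 0.010
IV: 376/248 ≈ 1.516 → |1.516 − 1.414| = 0.102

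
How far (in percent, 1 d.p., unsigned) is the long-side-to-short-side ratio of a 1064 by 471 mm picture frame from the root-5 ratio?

Ratio = 1064 / 471 ≈ 2.2590.
Ideal root-5 ≈ 2.2361. |2.2590 − 2.2361| / 2.2361 ≈ 1.02% → 1.0%.

1.0%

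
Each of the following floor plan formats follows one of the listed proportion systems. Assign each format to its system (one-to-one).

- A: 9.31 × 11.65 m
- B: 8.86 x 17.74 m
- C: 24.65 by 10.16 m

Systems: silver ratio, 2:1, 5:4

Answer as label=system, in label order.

A=5:4, B=2:1, C=silver ratio

Ratios: A ≈ 1.251; B ≈ 2.002; C ≈ 2.426.
Targets: silver ratio ≈ 2.414; 2:1 ≈ 2.000; 5:4 ≈ 1.250.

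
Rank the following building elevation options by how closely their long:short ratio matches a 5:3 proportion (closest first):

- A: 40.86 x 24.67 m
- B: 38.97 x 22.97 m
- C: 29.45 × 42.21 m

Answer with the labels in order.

A, B, C

A: 40.86/24.67 ≈ 1.656 → |1.656 − 1.667| = 0.011
B: 38.97/22.97 ≈ 1.697 → |1.697 − 1.667| = 0.030
C: 42.21/29.45 ≈ 1.433 → |1.433 − 1.667| = 0.234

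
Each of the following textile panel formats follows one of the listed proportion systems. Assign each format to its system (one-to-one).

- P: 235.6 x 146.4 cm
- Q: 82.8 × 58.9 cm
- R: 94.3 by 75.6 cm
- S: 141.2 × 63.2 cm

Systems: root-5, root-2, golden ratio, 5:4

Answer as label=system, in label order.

P = 235.6/146.4 ≈ 1.609 → golden ratio (1.618)
Q = 82.8/58.9 ≈ 1.406 → root-2 (1.414)
R = 94.3/75.6 ≈ 1.247 → 5:4 (1.250)
S = 141.2/63.2 ≈ 2.234 → root-5 (2.236)

P=golden ratio, Q=root-2, R=5:4, S=root-5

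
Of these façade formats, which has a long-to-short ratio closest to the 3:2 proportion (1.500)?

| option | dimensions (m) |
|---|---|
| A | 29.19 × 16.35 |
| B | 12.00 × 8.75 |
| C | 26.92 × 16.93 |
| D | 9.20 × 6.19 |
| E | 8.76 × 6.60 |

D

Target 3:2 ≈ 1.500.
A: 1.785 (Δ0.285)  B: 1.371 (Δ0.129)  C: 1.590 (Δ0.090)  D: 1.486 (Δ0.014)  E: 1.327 (Δ0.173)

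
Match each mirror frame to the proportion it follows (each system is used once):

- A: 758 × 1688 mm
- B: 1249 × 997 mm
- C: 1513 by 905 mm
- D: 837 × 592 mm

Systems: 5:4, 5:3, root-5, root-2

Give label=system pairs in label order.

Ratios: A ≈ 2.227; B ≈ 1.253; C ≈ 1.672; D ≈ 1.414.
Targets: 5:4 ≈ 1.250; 5:3 ≈ 1.667; root-5 ≈ 2.236; root-2 ≈ 1.414.

A=root-5, B=5:4, C=5:3, D=root-2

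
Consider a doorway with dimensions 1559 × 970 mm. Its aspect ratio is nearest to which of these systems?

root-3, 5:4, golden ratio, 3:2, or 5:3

golden ratio

Ratio = 1559 / 970 ≈ 1.607.
Distances: root-3 1.732 (Δ 0.125); 5:4 1.250 (Δ 0.357); golden ratio 1.618 (Δ 0.011); 3:2 1.500 (Δ 0.107); 5:3 1.667 (Δ 0.060).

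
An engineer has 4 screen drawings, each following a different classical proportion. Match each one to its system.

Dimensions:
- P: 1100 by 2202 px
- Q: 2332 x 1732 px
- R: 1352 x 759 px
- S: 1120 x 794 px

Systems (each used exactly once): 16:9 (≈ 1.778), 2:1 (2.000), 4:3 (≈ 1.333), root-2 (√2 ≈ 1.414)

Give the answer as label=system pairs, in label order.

P=2:1, Q=4:3, R=16:9, S=root-2

Ratios: P ≈ 2.002; Q ≈ 1.346; R ≈ 1.781; S ≈ 1.411.
Targets: 16:9 ≈ 1.778; 2:1 ≈ 2.000; 4:3 ≈ 1.333; root-2 ≈ 1.414.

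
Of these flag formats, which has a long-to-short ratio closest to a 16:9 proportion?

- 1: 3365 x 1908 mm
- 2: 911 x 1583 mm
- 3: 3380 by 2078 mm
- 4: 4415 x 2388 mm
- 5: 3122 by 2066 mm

1

Ratios (long/short): 1 ≈ 1.764; 2 ≈ 1.738; 3 ≈ 1.627; 4 ≈ 1.849; 5 ≈ 1.511.
16:9 ≈ 1.778; option 1 is nearest (Δ 0.014).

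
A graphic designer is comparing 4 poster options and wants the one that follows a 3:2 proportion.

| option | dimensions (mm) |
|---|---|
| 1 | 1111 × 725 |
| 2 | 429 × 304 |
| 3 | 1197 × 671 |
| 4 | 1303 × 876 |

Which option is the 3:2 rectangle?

4

Ratios (long/short): 1 ≈ 1.532; 2 ≈ 1.411; 3 ≈ 1.784; 4 ≈ 1.487.
3:2 ≈ 1.500; option 4 is nearest (Δ 0.013).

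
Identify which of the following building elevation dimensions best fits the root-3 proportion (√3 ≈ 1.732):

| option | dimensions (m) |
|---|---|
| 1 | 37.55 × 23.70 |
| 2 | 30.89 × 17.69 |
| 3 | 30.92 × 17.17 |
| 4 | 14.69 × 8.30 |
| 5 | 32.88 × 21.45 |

2

Target root-3 ≈ 1.732.
1: 1.584 (Δ0.148)  2: 1.746 (Δ0.014)  3: 1.801 (Δ0.069)  4: 1.770 (Δ0.038)  5: 1.533 (Δ0.199)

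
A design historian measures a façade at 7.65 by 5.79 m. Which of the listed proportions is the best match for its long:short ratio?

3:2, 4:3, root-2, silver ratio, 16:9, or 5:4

Ratio = 7.65 / 5.79 ≈ 1.321.
Distances: 3:2 1.500 (Δ 0.179); 4:3 1.333 (Δ 0.012); root-2 1.414 (Δ 0.093); silver ratio 2.414 (Δ 1.093); 16:9 1.778 (Δ 0.457); 5:4 1.250 (Δ 0.071).

4:3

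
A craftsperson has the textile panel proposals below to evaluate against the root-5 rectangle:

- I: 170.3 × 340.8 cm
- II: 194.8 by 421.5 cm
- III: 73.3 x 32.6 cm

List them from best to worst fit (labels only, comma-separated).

Ratios: I = 340.8 / 170.3 ≈ 2.001; II = 421.5 / 194.8 ≈ 2.164; III = 73.3 / 32.6 ≈ 2.248.
|Δ from 2.236|: I 0.235; II 0.072; III 0.012.

III, II, I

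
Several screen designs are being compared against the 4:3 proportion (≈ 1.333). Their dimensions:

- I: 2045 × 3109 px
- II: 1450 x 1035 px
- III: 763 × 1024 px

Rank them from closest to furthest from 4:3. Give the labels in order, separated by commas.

I: 3109/2045 ≈ 1.520 → |1.520 − 1.333| = 0.187
II: 1450/1035 ≈ 1.401 → |1.401 − 1.333| = 0.068
III: 1024/763 ≈ 1.342 → |1.342 − 1.333| = 0.009

III, II, I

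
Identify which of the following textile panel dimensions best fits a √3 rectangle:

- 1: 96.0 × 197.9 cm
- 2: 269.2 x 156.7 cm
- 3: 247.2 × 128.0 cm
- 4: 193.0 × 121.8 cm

Ratios (long/short): 1 ≈ 2.061; 2 ≈ 1.718; 3 ≈ 1.931; 4 ≈ 1.585.
root-3 ≈ 1.732; option 2 is nearest (Δ 0.014).

2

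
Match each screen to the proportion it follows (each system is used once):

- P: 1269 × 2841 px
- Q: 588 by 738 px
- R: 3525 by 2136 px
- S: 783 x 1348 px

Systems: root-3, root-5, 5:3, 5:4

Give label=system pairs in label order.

P=root-5, Q=5:4, R=5:3, S=root-3

P = 2841/1269 ≈ 2.239 → root-5 (2.236)
Q = 738/588 ≈ 1.255 → 5:4 (1.250)
R = 3525/2136 ≈ 1.650 → 5:3 (1.667)
S = 1348/783 ≈ 1.722 → root-3 (1.732)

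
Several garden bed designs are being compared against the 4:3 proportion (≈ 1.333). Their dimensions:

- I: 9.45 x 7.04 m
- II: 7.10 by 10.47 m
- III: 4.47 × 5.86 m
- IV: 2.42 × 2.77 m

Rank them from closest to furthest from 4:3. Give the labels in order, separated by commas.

Ratios: I = 9.45 / 7.04 ≈ 1.342; II = 10.47 / 7.10 ≈ 1.475; III = 5.86 / 4.47 ≈ 1.311; IV = 2.77 / 2.42 ≈ 1.145.
|Δ from 1.333|: I 0.009; II 0.142; III 0.022; IV 0.188.

I, III, II, IV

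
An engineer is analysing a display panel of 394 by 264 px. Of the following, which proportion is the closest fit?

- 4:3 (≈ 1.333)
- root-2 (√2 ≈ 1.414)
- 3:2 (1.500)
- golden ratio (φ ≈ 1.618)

3:2

Ratio = 394 / 264 ≈ 1.492.
Distances: 4:3 1.333 (Δ 0.159); root-2 1.414 (Δ 0.078); 3:2 1.500 (Δ 0.008); golden ratio 1.618 (Δ 0.126).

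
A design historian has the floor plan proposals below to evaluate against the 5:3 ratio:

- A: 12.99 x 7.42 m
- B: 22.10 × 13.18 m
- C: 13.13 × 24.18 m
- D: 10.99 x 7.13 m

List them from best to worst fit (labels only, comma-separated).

B, A, D, C

Ratios: A = 12.99 / 7.42 ≈ 1.751; B = 22.10 / 13.18 ≈ 1.677; C = 24.18 / 13.13 ≈ 1.842; D = 10.99 / 7.13 ≈ 1.541.
|Δ from 1.667|: A 0.084; B 0.010; C 0.175; D 0.126.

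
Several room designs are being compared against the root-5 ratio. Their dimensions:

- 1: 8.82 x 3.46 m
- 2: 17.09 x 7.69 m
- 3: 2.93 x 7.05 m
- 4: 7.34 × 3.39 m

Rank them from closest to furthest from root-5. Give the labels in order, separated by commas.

2, 4, 3, 1

Ratios: 1 = 8.82 / 3.46 ≈ 2.549; 2 = 17.09 / 7.69 ≈ 2.222; 3 = 7.05 / 2.93 ≈ 2.406; 4 = 7.34 / 3.39 ≈ 2.165.
|Δ from 2.236|: 1 0.313; 2 0.014; 3 0.170; 4 0.071.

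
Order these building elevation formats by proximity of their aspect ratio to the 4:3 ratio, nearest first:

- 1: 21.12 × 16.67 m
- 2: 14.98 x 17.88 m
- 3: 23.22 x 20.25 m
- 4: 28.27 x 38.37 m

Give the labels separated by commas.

4, 1, 2, 3

1: 21.12/16.67 ≈ 1.267 → |1.267 − 1.333| = 0.066
2: 17.88/14.98 ≈ 1.194 → |1.194 − 1.333| = 0.139
3: 23.22/20.25 ≈ 1.147 → |1.147 − 1.333| = 0.186
4: 38.37/28.27 ≈ 1.357 → |1.357 − 1.333| = 0.024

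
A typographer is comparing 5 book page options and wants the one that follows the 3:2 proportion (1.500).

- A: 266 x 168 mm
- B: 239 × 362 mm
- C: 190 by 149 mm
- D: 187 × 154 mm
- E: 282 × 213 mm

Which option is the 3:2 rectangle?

Target 3:2 ≈ 1.500.
A: 1.583 (Δ0.083)  B: 1.515 (Δ0.015)  C: 1.275 (Δ0.225)  D: 1.214 (Δ0.286)  E: 1.324 (Δ0.176)

B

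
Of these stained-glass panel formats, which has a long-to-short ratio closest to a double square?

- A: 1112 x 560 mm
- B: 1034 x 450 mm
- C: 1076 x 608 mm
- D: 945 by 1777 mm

A

Target 2:1 ≈ 2.000.
A: 1.986 (Δ0.014)  B: 2.298 (Δ0.298)  C: 1.770 (Δ0.230)  D: 1.880 (Δ0.120)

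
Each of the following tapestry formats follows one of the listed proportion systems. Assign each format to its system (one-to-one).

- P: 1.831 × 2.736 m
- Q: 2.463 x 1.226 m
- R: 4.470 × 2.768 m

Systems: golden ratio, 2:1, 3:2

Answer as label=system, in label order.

P = 2.736/1.831 ≈ 1.494 → 3:2 (1.500)
Q = 2.463/1.226 ≈ 2.009 → 2:1 (2.000)
R = 4.470/2.768 ≈ 1.615 → golden ratio (1.618)

P=3:2, Q=2:1, R=golden ratio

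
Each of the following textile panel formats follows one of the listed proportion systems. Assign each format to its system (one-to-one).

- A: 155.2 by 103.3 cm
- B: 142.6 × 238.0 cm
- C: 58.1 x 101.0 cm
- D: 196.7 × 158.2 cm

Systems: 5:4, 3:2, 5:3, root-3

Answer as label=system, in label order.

A = 155.2/103.3 ≈ 1.502 → 3:2 (1.500)
B = 238.0/142.6 ≈ 1.669 → 5:3 (1.667)
C = 101.0/58.1 ≈ 1.738 → root-3 (1.732)
D = 196.7/158.2 ≈ 1.243 → 5:4 (1.250)

A=3:2, B=5:3, C=root-3, D=5:4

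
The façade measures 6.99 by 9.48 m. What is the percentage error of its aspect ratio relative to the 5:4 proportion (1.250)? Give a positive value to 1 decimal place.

Ratio = 9.48 / 6.99 ≈ 1.3562.
Ideal 5:4 = 1.2500. |1.3562 − 1.2500| / 1.2500 ≈ 8.50% → 8.5%.

8.5%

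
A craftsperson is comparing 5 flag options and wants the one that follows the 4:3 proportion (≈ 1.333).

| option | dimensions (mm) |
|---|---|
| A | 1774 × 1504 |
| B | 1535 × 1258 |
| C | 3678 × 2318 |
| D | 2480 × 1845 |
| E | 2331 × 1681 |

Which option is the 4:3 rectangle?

Target 4:3 ≈ 1.333.
A: 1.180 (Δ0.153)  B: 1.220 (Δ0.113)  C: 1.587 (Δ0.254)  D: 1.344 (Δ0.011)  E: 1.387 (Δ0.054)

D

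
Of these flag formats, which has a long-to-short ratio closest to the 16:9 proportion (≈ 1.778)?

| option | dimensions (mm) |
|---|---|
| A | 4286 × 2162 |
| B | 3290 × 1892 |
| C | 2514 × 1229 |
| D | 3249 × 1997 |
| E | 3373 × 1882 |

Target 16:9 ≈ 1.778.
A: 1.982 (Δ0.204)  B: 1.739 (Δ0.039)  C: 2.046 (Δ0.268)  D: 1.627 (Δ0.151)  E: 1.792 (Δ0.014)

E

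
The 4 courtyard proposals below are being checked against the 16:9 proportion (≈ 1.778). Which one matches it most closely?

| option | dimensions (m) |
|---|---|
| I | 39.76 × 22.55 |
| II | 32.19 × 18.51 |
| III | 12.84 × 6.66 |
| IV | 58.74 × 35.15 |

I

Ratios (long/short): I ≈ 1.763; II ≈ 1.739; III ≈ 1.928; IV ≈ 1.671.
16:9 ≈ 1.778; option I is nearest (Δ 0.015).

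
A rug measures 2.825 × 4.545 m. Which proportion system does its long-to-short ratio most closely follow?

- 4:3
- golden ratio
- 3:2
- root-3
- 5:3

golden ratio

4.545/2.825 ≈ 1.609. Nearest candidates are golden ratio (1.618, off by 0.009) and 5:3 (1.667, off by 0.058).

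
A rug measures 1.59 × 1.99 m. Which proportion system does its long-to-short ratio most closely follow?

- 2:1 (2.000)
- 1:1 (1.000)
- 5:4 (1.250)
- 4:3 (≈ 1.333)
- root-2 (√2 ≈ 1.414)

1.99/1.59 ≈ 1.252. Nearest candidates are 5:4 (1.250, off by 0.002) and 4:3 (1.333, off by 0.081).

5:4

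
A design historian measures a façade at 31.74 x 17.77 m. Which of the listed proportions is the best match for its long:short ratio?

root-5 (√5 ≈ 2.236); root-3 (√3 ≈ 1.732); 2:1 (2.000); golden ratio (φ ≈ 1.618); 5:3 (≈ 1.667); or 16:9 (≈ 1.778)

31.74/17.77 ≈ 1.786. Nearest candidates are 16:9 (1.778, off by 0.008) and root-3 (1.732, off by 0.054).

16:9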